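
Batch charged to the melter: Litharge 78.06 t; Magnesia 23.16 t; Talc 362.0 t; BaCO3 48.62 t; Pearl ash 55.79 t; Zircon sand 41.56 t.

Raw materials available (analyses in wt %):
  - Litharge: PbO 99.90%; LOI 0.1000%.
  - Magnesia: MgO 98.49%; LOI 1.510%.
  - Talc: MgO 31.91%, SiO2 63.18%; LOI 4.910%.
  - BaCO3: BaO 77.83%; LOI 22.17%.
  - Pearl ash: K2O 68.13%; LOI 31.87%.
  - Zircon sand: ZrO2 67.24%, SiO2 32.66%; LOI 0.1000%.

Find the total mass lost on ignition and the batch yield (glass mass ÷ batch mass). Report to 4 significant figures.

Working values are printed (rounded to 4 significant digits) as written — the working math holds full float precision at each step — each reported result sees exactly one rounding. All derived quantities are re-derived starting from the weights at 562.4 t of glass in full float precision (the totals, net glass mass, ignition loss, six oxide percentages, yield) precisely as stated by either problem or answer.
Material-by-material LOI:
  Litharge: 78.06 × 0.001000 = 0.07806 t
  Magnesia: 23.16 × 0.01510 = 0.3497 t
  Talc: 362.0 × 0.04910 = 17.77 t
  BaCO3: 48.62 × 0.2217 = 10.78 t
  Pearl ash: 55.79 × 0.3187 = 17.78 t
  Zircon sand: 41.56 × 0.001000 = 0.04156 t
Total LOI = 46.80 t
Glass = batch − LOI = 609.2 − 46.80 = 562.4 t

LOI loss = 46.80 t; glass = 562.4 t; yield = 92.32%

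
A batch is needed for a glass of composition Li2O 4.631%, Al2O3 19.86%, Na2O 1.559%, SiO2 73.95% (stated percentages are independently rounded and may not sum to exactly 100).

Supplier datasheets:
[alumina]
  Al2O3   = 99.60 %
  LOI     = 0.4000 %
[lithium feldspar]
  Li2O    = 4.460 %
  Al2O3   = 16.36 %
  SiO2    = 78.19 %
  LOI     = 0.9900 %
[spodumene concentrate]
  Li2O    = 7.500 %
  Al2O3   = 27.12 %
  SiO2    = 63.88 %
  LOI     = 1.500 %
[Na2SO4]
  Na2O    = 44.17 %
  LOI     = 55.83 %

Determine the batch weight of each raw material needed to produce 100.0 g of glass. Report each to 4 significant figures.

Full precision is kept at all times; mid-chain values are printed (rounded to 4 significant figures) when written out; a single rounding finalizes each reported result — all derived quantities (the yield, the totals, four oxide percentages, ignition loss, net glass mass) are rebuilt starting from the weights on 100.0 g of glass at exact precision, exactly as shown in the problem or the answer.
Oxide-by-oxide targets in 100.0 g glass:
  Li2O: 4.631% × 100.0 = 4.631 g
  Al2O3: 19.86% × 100.0 = 19.86 g
  Na2O: 1.559% × 100.0 = 1.559 g
  SiO2: 73.95% × 100.0 = 73.95 g
Verifying the oxide balance on the weights just shown, at the basis given (each sum matches its target mass exact up to rounding of places):
  Li2O: 85.83·0.04460 + 10.71·0.07500 = 4.631 g (target 4.631 g)
  Al2O3: 2.926·0.9960 + 85.83·0.1636 + 10.71·0.2712 = 19.86 g (target 19.86 g)
  Na2O: 3.530·0.4417 = 1.559 g (target 1.559 g)
  SiO2: 85.83·0.7819 + 10.71·0.6388 = 73.95 g (target 73.95 g)
Glass-mass sanity pass: total charge less LOI = 100.0 g (summing oxide targets gives 100.0 g; with the basis standing at 100.0 g — a pure rounding effect).
Batch total: Σ batch = 103.0 g; Σ batch·LOI gives LOI loss = 2.993 g; the yield ratio, glass ÷ batch: 97.09%.

Batch per 100.0 g glass:
  alumina: 2.926 g
  lithium feldspar: 85.83 g
  spodumene concentrate: 10.71 g
  Na2SO4: 3.530 g
Total batch = 103.0 g; LOI loss = 2.993 g; yield = 97.09%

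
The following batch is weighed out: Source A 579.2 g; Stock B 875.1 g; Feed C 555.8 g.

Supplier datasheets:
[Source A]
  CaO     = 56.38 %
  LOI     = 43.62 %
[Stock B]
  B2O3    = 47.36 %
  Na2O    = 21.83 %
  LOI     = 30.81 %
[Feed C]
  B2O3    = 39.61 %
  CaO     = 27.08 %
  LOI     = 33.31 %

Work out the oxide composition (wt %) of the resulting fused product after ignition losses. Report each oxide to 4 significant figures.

All internal work holds exact precision all the way through. Mid-chain values are displayed, rounded to four significant digits, within the worked lines; each reported figure takes a single rounding. The derived quantities are recomputed using the weight values on 1303 g of glass at full float precision (the three compositions, glass mass, totals, LOI, yield) as given in either problem or answer.
Per-oxide mass from batch:
  B2O3: 875.1·0.4736 + 555.8·0.3961 = 634.6 g
  CaO: 579.2·0.5638 + 555.8·0.2708 = 477.1 g
  Na2O: 875.1·0.2183 = 191.0 g
LOI: 579.2·0.4362 + 875.1·0.3081 + 555.8·0.3331 = 707.4 g
batch − LOI leaves glass = 2010 − 707.4 = 1303 g (equal to the oxide-mass sum)
wt % = 100 × oxide mass / glass mass

Glass mass = 1303 g (batch 2010 − LOI 707.4).
Composition: B2O3 48.71%, CaO 36.62%, Na2O 14.66%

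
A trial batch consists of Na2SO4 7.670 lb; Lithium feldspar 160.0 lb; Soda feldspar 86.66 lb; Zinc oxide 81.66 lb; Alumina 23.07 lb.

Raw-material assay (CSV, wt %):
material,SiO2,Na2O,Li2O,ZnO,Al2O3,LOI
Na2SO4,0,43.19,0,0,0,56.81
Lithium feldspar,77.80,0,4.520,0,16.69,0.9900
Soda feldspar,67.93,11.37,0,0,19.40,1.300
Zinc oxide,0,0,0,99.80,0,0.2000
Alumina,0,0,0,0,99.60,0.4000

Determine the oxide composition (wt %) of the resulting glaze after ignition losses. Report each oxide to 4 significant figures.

Exact precision is kept at all times; mid-chain values are shown (rounded to four significant digits) across the worked steps — every reported figure carries a single rounding. All derived quantities are computed from the weighed amounts for 351.7 lb of glass at full precision (the yield, totals, LOI, the five compositions, net glass mass) as written in the question or the answer.
Oxide masses out of the charge:
  SiO2: 160.0·0.7780 + 86.66·0.6793 = 183.3 lb
  Na2O: 7.670·0.4319 + 86.66·0.1137 = 13.17 lb
  Li2O: 160.0·0.04520 = 7.232 lb
  ZnO: 81.66·0.9980 = 81.50 lb
  Al2O3: 160.0·0.1669 + 86.66·0.1940 + 23.07·0.9960 = 66.49 lb
LOI: 7.670·0.5681 + 160.0·0.009900 + 86.66·0.01300 + 81.66·0.002000 + 23.07·0.004000 = 7.324 lb
Glass mass = batch − LOI = 359.1 − 7.324 = 351.7 lb (= Σ oxide masses)
oxide / glass × 100 gives the wt %

Glass mass = 351.7 lb (batch 359.1 − LOI 7.324).
Composition: SiO2 52.13%, Na2O 3.743%, Li2O 2.056%, ZnO 23.17%, Al2O3 18.90%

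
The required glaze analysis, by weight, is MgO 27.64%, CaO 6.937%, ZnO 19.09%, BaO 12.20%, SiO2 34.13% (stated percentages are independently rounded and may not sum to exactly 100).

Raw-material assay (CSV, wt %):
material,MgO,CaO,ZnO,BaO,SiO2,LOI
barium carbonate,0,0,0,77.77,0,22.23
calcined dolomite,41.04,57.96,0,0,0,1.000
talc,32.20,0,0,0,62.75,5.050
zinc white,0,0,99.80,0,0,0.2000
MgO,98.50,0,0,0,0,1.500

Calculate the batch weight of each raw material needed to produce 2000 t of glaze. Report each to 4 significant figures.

Batch per 2000 t glaze:
  barium carbonate: 313.7 t
  calcined dolomite: 239.4 t
  talc: 1088 t
  zinc white: 382.6 t
  MgO: 105.9 t
Total batch = 2130 t; LOI loss = 129.4 t; yield = 93.92%

In-progress results are displayed rounded to four significant figures in the printout. All arithmetic runs at full float precision in every operation — exactly one rounding lands on every reported figure; all derived quantities (LOI, yield, totals, glass mass, the five compositions) are re-derived in full precision using the weight values for 2000 t of glass as they appear in the problem or answer text.
Oxide mass targets, per 2000 t glaze:
  MgO: 27.64% × 2000 = 552.8 t
  CaO: 6.937% × 2000 = 138.7 t
  ZnO: 19.09% × 2000 = 381.8 t
  BaO: 12.20% × 2000 = 244.0 t
  SiO2: 34.13% × 2000 = 682.6 t
Balance tally, oxide-wise, given the weights on record, relative to the basis at hand (delivered sums recover each target modulo rounding of the values):
  MgO: 239.4·0.4104 + 1088·0.3220 + 105.9·0.9850 = 552.9 t (target 552.8 t)
  CaO: 239.4·0.5796 = 138.8 t (target 138.7 t)
  ZnO: 382.6·0.9980 = 381.8 t (target 381.8 t)
  BaO: 313.7·0.7777 = 244.0 t (target 244.0 t)
  SiO2: 1088·0.6275 = 682.7 t (target 682.6 t)
Glass-mass closure: net batch after ignition = 2000 t (per-oxide target masses sum to 2000 t; against the stated basis, 2000 t — deltas are rounding alone).
Batch grand total — Σ batch = 2130 t; ignition loss, Σ(batch × LOI) = 129.4 t; the yield ratio, glass ÷ batch: 93.92%.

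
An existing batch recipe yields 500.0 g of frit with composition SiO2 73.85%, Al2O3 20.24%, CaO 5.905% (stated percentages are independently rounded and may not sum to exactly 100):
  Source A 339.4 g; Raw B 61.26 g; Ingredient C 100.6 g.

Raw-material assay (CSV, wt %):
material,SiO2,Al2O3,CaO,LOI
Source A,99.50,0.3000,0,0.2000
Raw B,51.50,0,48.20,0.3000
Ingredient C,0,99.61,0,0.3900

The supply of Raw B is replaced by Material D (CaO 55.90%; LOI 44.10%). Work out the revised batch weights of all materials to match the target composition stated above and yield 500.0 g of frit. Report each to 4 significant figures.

Revised batch per 500.0 g frit:
  Source A: 371.1 g
  Material D: 52.82 g
  Ingredient C: 100.5 g
Total batch = 524.4 g; LOI loss = 24.43 g

Every computation runs at full precision all the way through — intermediates appear, rounded to 4 significant digits, as written — every reported value receives exactly one rounding. The derived quantities, including glass mass, yield, the totals, three oxide percentages, ignition loss, are computed from the weighed amounts at 500.0 g of glass in full precision, as they appear in either problem or answer.
Target masses of each oxide per 500.0 g frit:
  SiO2: 73.85% × 500.0 = 369.2 g
  Al2O3: 20.24% × 500.0 = 101.2 g
  CaO: 5.905% × 500.0 = 29.52 g
Checking each oxide sum per the reported batch figures, at the basis given (sum by sum, the targets are met modulo rounding of the values):
  SiO2: 371.1·0.9950 = 369.2 g (target 369.2 g)
  Al2O3: 371.1·0.003000 + 100.5·0.9961 = 101.2 g (target 101.2 g)
  CaO: 52.82·0.5590 = 29.53 g (target 29.52 g)
Mass balance on the glass: whole batch net of LOI = 500.0 g (targets for the oxides total 500.0 g; with the basis standing at 500.0 g — deltas are rounding alone).
Batch total: Σ batch = 524.4 g; loss to ignition Σ batch·LOI = 24.43 g; the yield ratio, glass ÷ batch: 95.34%.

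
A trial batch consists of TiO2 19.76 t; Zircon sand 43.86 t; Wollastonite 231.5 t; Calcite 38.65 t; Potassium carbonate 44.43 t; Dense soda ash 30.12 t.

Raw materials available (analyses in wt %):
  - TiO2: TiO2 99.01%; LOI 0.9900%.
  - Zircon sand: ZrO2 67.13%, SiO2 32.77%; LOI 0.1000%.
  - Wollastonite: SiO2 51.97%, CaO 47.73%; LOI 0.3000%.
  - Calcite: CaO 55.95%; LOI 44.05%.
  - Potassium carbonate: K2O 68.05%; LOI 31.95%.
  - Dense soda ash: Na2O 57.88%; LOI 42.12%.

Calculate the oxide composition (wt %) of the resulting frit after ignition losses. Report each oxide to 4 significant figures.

Every computation maintains full precision from start to finish; rounding to four significant digits applies to every working value as printed; each reported number is rounded exactly once; the derived quantities are computed in full float precision (LOI, six oxide percentages, the totals, glass mass, the yield) from the batch weights for 363.5 t of glass as they appear in the problem or answer text.
Delivered oxide masses:
  ZrO2: 43.86·0.6713 = 29.44 t
  SiO2: 43.86·0.3277 + 231.5·0.5197 = 134.7 t
  K2O: 44.43·0.6805 = 30.23 t
  CaO: 231.5·0.4773 + 38.65·0.5595 = 132.1 t
  TiO2: 19.76·0.9901 = 19.56 t
  Na2O: 30.12·0.5788 = 17.43 t
LOI: 19.76·0.009900 + 43.86·0.001000 + 231.5·0.003000 + 38.65·0.4405 + 44.43·0.3195 + 30.12·0.4212 = 44.84 t
Net of LOI, the glass mass = 408.3 − 44.84 = 363.5 t (the oxide masses sum to this)
each wt % is 100 × oxide ÷ glass

Glass mass = 363.5 t (batch 408.3 − LOI 44.84).
Composition: ZrO2 8.100%, SiO2 37.05%, K2O 8.318%, CaO 36.35%, TiO2 5.383%, Na2O 4.796%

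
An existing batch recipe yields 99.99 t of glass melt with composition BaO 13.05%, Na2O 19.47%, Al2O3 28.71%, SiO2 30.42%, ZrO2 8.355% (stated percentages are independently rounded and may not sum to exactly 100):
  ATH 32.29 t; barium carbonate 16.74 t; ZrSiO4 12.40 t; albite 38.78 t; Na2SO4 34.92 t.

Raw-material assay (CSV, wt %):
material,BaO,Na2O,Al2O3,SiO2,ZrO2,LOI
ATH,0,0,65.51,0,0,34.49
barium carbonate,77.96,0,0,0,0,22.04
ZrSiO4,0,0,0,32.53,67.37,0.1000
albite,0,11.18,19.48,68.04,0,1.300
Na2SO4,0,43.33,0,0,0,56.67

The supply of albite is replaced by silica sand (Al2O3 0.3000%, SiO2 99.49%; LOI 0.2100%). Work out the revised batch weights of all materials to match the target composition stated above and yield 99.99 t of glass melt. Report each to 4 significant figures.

Mid-chain values appear, rounded to four significant digits, on the page. The working math carries full float precision from start to finish; each reported figure is rounded only once — all derived quantities (the totals, the five compositions, ignition loss, glass mass, the yield) are computed using the weight values per 99.99 t of glass in full float precision as they appear in problem or answer.
Oxide-by-oxide targets in 99.99 t glass melt:
  BaO: 13.05% × 99.99 = 13.05 t
  Na2O: 19.47% × 99.99 = 19.47 t
  Al2O3: 28.71% × 99.99 = 28.71 t
  SiO2: 30.42% × 99.99 = 30.42 t
  ZrO2: 8.355% × 99.99 = 8.354 t
Checking each oxide sum with the batch weights as given, under the basis named above (sum by sum, the targets are met once rounding is allowed for):
  BaO: 16.74·0.7796 = 13.05 t (target 13.05 t)
  Na2O: 44.93·0.4333 = 19.47 t (target 19.47 t)
  Al2O3: 43.70·0.6551 + 26.52·0.003000 = 28.71 t (target 28.71 t)
  SiO2: 12.40·0.3253 + 26.52·0.9949 = 30.42 t (target 30.42 t)
  ZrO2: 12.40·0.6737 = 8.354 t (target 8.354 t)
Mass balance on the glass: net batch after ignition = 100.0 t (per-oxide target masses sum to 99.99 t; stated basis 99.99 t — gaps are rounding artifacts).
Whole-batch sum: Σ batch = 144.3 t; Σ batch·LOI gives LOI loss = 44.29 t; as yield: glass ÷ batch → 69.30%.

Revised batch per 99.99 t glass melt:
  ATH: 43.70 t
  barium carbonate: 16.74 t
  ZrSiO4: 12.40 t
  silica sand: 26.52 t
  Na2SO4: 44.93 t
Total batch = 144.3 t; LOI loss = 44.29 t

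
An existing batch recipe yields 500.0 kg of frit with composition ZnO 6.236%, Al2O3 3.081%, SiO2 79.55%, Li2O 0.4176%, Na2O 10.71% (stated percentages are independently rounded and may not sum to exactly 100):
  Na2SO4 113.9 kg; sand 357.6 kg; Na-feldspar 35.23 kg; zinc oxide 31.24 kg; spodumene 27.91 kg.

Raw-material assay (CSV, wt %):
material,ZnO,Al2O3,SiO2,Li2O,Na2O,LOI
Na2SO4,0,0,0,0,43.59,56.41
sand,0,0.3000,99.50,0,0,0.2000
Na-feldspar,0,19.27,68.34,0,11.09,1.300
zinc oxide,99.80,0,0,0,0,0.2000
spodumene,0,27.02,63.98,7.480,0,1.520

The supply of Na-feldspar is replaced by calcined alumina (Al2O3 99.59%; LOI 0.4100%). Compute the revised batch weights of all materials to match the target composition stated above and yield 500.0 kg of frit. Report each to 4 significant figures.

The intermediate values are shown rounded to 4 significant figures between the steps; each numeric step keeps full float precision in all steps; every reported figure sees exactly one rounding — derived quantities are recomputed at full precision (the totals, the five compositions, glass mass, yield, LOI) starting from the weights per 500.0 kg of glass, as they appear in the problem or answer text.
Target masses of each oxide per 500.0 kg frit:
  ZnO: 6.236% × 500.0 = 31.18 kg
  Al2O3: 3.081% × 500.0 = 15.40 kg
  SiO2: 79.55% × 500.0 = 397.8 kg
  Li2O: 0.4176% × 500.0 = 2.088 kg
  Na2O: 10.71% × 500.0 = 53.55 kg
A balance pass over the oxides, with the batch weights as given, versus the basis set out (every target is met by its sum once rounding is allowed for):
  ZnO: 31.24·0.9980 = 31.18 kg (target 31.18 kg)
  Al2O3: 381.8·0.003000 + 6.745·0.9959 + 27.91·0.2702 = 15.40 kg (target 15.40 kg)
  SiO2: 381.8·0.9950 + 27.91·0.6398 = 397.7 kg (target 397.8 kg)
  Li2O: 27.91·0.07480 = 2.088 kg (target 2.088 kg)
  Na2O: 122.8·0.4359 = 53.53 kg (target 53.55 kg)
Mass balance on the glass: whole batch net of LOI = 499.9 kg (summing oxide targets gives 500.0 kg; against the stated basis, 500.0 kg — any gap is answer rounding).
Batch grand total — Σ batch = 570.5 kg; LOI loss = Σ batch·LOI = 70.55 kg; as yield: glass ÷ batch → 87.63%.

Revised batch per 500.0 kg frit:
  Na2SO4: 122.8 kg
  sand: 381.8 kg
  calcined alumina: 6.745 kg
  zinc oxide: 31.24 kg
  spodumene: 27.91 kg
Total batch = 570.5 kg; LOI loss = 70.55 kg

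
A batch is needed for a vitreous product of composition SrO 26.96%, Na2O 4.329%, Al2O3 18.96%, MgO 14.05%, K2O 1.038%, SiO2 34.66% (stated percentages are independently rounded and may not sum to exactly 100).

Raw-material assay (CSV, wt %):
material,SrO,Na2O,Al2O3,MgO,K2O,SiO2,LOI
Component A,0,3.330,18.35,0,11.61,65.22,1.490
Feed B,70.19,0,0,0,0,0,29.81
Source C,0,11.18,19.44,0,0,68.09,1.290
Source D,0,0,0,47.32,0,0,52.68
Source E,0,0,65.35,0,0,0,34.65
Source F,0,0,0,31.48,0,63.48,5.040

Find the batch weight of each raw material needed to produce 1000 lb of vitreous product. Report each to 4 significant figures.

Batch per 1000 lb vitreous product:
  Component A: 89.41 lb
  Feed B: 384.1 lb
  Source C: 360.6 lb
  Source D: 252.1 lb
  Source E: 157.8 lb
  Source F: 67.38 lb
Total batch = 1311 lb; LOI loss = 311.4 lb; yield = 76.26%

Intermediates are printed (rounded to 4 significant figures) alongside each step; each numeric step maintains full precision at all times. Each reported value takes exactly one rounding. The derived quantities, which include glass mass, six oxide percentages, LOI, yield, the totals, are carried in full precision, precisely as stated by the problem or the answer, starting from the weights for 1000 lb of glass.
Per-oxide target masses for 1000 lb vitreous product:
  SrO: 26.96% × 1000 = 269.6 lb
  Na2O: 4.329% × 1000 = 43.29 lb
  Al2O3: 18.96% × 1000 = 189.6 lb
  MgO: 14.05% × 1000 = 140.5 lb
  K2O: 1.038% × 1000 = 10.38 lb
  SiO2: 34.66% × 1000 = 346.6 lb
A balance pass over the oxides, given the weights on record, for the quoted basis mass (delivered sums recover each target up to rounding of the answer):
  SrO: 384.1·0.7019 = 269.6 lb (target 269.6 lb)
  Na2O: 89.41·0.03330 + 360.6·0.1118 = 43.29 lb (target 43.29 lb)
  Al2O3: 89.41·0.1835 + 360.6·0.1944 + 157.8·0.6535 = 189.6 lb (target 189.6 lb)
  MgO: 252.1·0.4732 + 67.38·0.3148 = 140.5 lb (target 140.5 lb)
  K2O: 89.41·0.1161 = 10.38 lb (target 10.38 lb)
  SiO2: 89.41·0.6522 + 360.6·0.6809 + 67.38·0.6348 = 346.6 lb (target 346.6 lb)
Mass balance on the glass: batch total minus LOI = 1000 lb (per-oxide target masses sum to 1000 lb; versus the stated basis of 1000 lb — deltas are rounding alone).
Batch grand total — Σ batch = 1311 lb; Σ batch·LOI gives LOI loss = 311.4 lb; the yield ratio, glass ÷ batch: 76.26%.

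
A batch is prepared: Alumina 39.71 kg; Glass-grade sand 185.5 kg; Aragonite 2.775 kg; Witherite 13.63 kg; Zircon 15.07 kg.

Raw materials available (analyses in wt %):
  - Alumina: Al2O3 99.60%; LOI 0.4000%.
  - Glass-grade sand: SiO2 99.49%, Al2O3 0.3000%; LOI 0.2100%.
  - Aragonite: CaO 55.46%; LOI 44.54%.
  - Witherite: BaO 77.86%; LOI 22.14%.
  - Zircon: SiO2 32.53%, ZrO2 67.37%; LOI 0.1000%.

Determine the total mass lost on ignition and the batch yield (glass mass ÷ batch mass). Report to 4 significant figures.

Mid-chain values are printed, rounded to four significant figures, in the printout; all internal work carries full float precision through every step. Exactly one rounding goes into each reported number. Derived quantities, which include the totals, the five compositions, yield, ignition loss, glass mass, are re-derived at full precision, as written in the question or the answer, using the weight values at 251.9 kg of glass.
Each material's LOI contribution:
  Alumina: 39.71 × 0.004000 = 0.1588 kg
  Glass-grade sand: 185.5 × 0.002100 = 0.3895 kg
  Aragonite: 2.775 × 0.4454 = 1.236 kg
  Witherite: 13.63 × 0.2214 = 3.018 kg
  Zircon: 15.07 × 0.001000 = 0.01507 kg
Total LOI = 4.817 kg
Glass = batch − LOI = 256.7 − 4.817 = 251.9 kg

LOI loss = 4.817 kg; glass = 251.9 kg; yield = 98.12%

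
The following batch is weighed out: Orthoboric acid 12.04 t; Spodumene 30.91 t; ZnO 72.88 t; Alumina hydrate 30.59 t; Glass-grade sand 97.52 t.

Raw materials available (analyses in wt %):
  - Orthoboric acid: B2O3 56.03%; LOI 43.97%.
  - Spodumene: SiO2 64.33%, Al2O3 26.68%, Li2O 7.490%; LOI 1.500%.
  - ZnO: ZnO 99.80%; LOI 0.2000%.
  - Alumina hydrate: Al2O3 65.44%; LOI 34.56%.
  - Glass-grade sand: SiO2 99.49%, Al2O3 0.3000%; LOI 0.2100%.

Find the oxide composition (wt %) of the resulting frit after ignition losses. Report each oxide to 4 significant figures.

Intermediates are shown rounded to four significant digits across the worked steps. Every computation runs at full float precision at all times — every reported figure is rounded once only. The derived quantities, which include net glass mass, the yield, ignition loss, the totals, five oxide percentages, are recomputed in full precision, exactly as printed in the problem or answer text, starting from the weights at 227.3 t of glass.
What the batch supplies per oxide:
  SiO2: 30.91·0.6433 + 97.52·0.9949 = 116.9 t
  B2O3: 12.04·0.5603 = 6.746 t
  ZnO: 72.88·0.9980 = 72.73 t
  Al2O3: 30.91·0.2668 + 30.59·0.6544 + 97.52·0.003000 = 28.56 t
  Li2O: 30.91·0.07490 = 2.315 t
LOI: 12.04·0.4397 + 30.91·0.01500 + 72.88·0.002000 + 30.59·0.3456 + 97.52·0.002100 = 16.68 t
Glass = total batch minus LOI = 243.9 − 16.68 = 227.3 t (the oxide masses sum to this)
percent share: oxide ÷ glass, ×100

Glass mass = 227.3 t (batch 243.9 − LOI 16.68).
Composition: SiO2 51.44%, B2O3 2.968%, ZnO 32.00%, Al2O3 12.57%, Li2O 1.019%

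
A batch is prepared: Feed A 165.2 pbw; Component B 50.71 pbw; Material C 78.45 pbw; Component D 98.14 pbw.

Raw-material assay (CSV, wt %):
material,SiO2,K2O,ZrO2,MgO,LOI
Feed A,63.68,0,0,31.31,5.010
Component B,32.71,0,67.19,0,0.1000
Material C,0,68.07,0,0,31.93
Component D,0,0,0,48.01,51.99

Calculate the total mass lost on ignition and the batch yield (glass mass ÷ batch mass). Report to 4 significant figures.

Full precision is held through the solve. Values along the way are printed, with 4-significant-digit rounding, alongside each step; every reported value receives exactly one rounding; all derived quantities, including net glass mass, the yield, four oxide percentages, LOI, the totals, are carried using the weight values at 308.1 pbw of glass in full float precision exactly as printed in problem or answer.
Per-material ignition loss:
  Feed A: 165.2 × 0.05010 = 8.277 pbw
  Component B: 50.71 × 0.001000 = 0.05071 pbw
  Material C: 78.45 × 0.3193 = 25.05 pbw
  Component D: 98.14 × 0.5199 = 51.02 pbw
Total LOI = 84.40 pbw
Glass = batch − LOI = 392.5 − 84.40 = 308.1 pbw

LOI loss = 84.40 pbw; glass = 308.1 pbw; yield = 78.50%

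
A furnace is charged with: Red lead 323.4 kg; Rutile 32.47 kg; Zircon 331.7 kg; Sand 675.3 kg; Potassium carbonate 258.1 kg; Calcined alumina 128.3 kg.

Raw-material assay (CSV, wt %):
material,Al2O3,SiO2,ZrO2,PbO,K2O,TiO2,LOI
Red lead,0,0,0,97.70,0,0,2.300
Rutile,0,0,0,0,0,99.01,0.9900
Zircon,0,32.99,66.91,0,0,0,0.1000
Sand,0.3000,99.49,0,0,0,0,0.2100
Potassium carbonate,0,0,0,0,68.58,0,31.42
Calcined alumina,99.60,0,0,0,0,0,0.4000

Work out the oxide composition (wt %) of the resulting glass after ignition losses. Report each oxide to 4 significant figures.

Glass mass = 1658 kg (batch 1749 − LOI 91.12).
Composition: Al2O3 7.829%, SiO2 47.12%, ZrO2 13.38%, PbO 19.06%, K2O 10.67%, TiO2 1.939%

Working values are displayed, rounded to 4 significant figures, in the printout; the whole derivation maintains full float precision in all steps — each reported result is rounded only once — all derived quantities (six oxide percentages, glass mass, the totals, the yield, ignition loss) are rebuilt from the weighed amounts for 1658 kg of glass in full float precision as they appear in the problem or the answer.
Per-oxide mass from batch:
  Al2O3: 675.3·0.003000 + 128.3·0.9960 = 129.8 kg
  SiO2: 331.7·0.3299 + 675.3·0.9949 = 781.3 kg
  ZrO2: 331.7·0.6691 = 221.9 kg
  PbO: 323.4·0.9770 = 316.0 kg
  K2O: 258.1·0.6858 = 177.0 kg
  TiO2: 32.47·0.9901 = 32.15 kg
LOI: 323.4·0.02300 + 32.47·0.009900 + 331.7·0.001000 + 675.3·0.002100 + 258.1·0.3142 + 128.3·0.004000 = 91.12 kg
Resulting glass, batch − LOI: 1749 − 91.12 = 1658 kg (= Σ oxide masses)
percent by weight: oxide/glass ×100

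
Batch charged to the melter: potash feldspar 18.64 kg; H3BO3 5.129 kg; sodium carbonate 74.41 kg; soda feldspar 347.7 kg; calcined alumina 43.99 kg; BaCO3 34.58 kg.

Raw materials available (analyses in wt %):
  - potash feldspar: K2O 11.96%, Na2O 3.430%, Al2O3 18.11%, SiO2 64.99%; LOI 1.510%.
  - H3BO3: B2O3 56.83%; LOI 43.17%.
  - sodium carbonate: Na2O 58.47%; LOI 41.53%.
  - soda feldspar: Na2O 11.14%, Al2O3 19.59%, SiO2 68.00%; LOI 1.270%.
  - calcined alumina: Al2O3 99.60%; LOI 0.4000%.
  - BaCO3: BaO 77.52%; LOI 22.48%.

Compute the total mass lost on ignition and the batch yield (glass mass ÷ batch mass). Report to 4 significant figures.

LOI loss = 45.76 kg; glass = 478.7 kg; yield = 91.27%

In-progress results are shown rounded to four significant figures when written out; each numeric step holds exact precision from first step to last; exactly one rounding goes into each reported number — all derived quantities, which include six oxide percentages, net glass mass, LOI, totals, the yield, are carried in exact precision, precisely as stated by the question or the answer, using the weight values at 478.7 kg of glass.
Ignition loss by material:
  potash feldspar: 18.64 × 0.01510 = 0.2815 kg
  H3BO3: 5.129 × 0.4317 = 2.214 kg
  sodium carbonate: 74.41 × 0.4153 = 30.90 kg
  soda feldspar: 347.7 × 0.01270 = 4.416 kg
  calcined alumina: 43.99 × 0.004000 = 0.1760 kg
  BaCO3: 34.58 × 0.2248 = 7.774 kg
Total LOI = 45.76 kg
Glass = batch − LOI = 524.4 − 45.76 = 478.7 kg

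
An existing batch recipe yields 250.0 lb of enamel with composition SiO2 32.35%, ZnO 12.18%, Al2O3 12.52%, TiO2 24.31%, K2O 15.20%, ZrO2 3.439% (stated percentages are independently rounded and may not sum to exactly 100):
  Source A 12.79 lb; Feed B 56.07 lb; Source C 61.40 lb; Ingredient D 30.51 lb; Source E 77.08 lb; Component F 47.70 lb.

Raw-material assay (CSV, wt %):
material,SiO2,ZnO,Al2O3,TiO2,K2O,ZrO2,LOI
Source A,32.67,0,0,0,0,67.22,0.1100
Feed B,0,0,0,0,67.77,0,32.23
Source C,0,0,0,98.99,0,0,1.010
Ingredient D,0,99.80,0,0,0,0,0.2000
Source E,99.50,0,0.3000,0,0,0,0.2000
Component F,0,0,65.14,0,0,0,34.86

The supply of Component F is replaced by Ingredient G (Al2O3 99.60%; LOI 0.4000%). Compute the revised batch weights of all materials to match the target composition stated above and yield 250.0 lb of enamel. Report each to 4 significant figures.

Revised batch per 250.0 lb enamel:
  Source A: 12.79 lb
  Feed B: 56.07 lb
  Source C: 61.40 lb
  Ingredient D: 30.51 lb
  Source E: 77.08 lb
  Ingredient G: 31.19 lb
Total batch = 269.0 lb; LOI loss = 19.05 lb

Values along the way are printed (rounded to 4 significant figures) within the worked lines; the whole derivation runs at exact precision end to end — exactly one rounding is applied to each reported result. All derived quantities are recomputed at full precision (the totals, ignition loss, six oxide percentages, net glass mass, yield) using the weight values for 250.0 lb of glass as given in the problem or answer text.
Per-oxide target masses for 250.0 lb enamel:
  SiO2: 32.35% × 250.0 = 80.88 lb
  ZnO: 12.18% × 250.0 = 30.45 lb
  Al2O3: 12.52% × 250.0 = 31.30 lb
  TiO2: 24.31% × 250.0 = 60.78 lb
  K2O: 15.20% × 250.0 = 38.00 lb
  ZrO2: 3.439% × 250.0 = 8.598 lb
Oxide-by-oxide audit per the reported batch figures, relative to the basis at hand (target by target, the sums agree exact up to rounding of places):
  SiO2: 12.79·0.3267 + 77.08·0.9950 = 80.87 lb (target 80.88 lb)
  ZnO: 30.51·0.9980 = 30.45 lb (target 30.45 lb)
  Al2O3: 77.08·0.003000 + 31.19·0.9960 = 31.30 lb (target 31.30 lb)
  TiO2: 61.40·0.9899 = 60.78 lb (target 60.78 lb)
  K2O: 56.07·0.6777 = 38.00 lb (target 38.00 lb)
  ZrO2: 12.79·0.6722 = 8.597 lb (target 8.598 lb)
Glass-mass closure: the batch minus its LOI: 250.0 lb (oxide target masses add up to 250.0 lb; versus the stated basis of 250.0 lb — gaps are rounding artifacts).
Adding the batch up: Σ batch = 269.0 lb; ignition loss, Σ(batch × LOI) = 19.05 lb; as yield: glass ÷ batch → 92.92%.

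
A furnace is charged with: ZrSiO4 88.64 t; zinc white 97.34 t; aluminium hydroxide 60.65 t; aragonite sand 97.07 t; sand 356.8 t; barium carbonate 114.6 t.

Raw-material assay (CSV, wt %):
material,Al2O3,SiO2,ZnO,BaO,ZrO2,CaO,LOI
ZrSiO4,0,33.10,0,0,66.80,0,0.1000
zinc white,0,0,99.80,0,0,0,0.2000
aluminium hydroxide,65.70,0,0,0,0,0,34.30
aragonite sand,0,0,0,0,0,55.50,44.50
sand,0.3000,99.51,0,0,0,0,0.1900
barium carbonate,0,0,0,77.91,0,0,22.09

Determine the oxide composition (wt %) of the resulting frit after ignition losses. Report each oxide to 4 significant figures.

Glass mass = 724.8 t (batch 815.1 − LOI 90.28).
Composition: Al2O3 5.645%, SiO2 53.03%, ZnO 13.40%, BaO 12.32%, ZrO2 8.169%, CaO 7.433%

All internal work holds full float precision end to end; working values are displayed (rounded to 4 significant digits) between the steps — a single rounding yields every reported value; the derived quantities, including totals, glass mass, the yield, LOI, the six compositions, are computed from the weighed amounts for 724.8 t of glass at exact precision, exactly as printed in the question or the answer.
Mass of each oxide from the mix:
  Al2O3: 60.65·0.6570 + 356.8·0.003000 = 40.92 t
  SiO2: 88.64·0.3310 + 356.8·0.9951 = 384.4 t
  ZnO: 97.34·0.9980 = 97.15 t
  BaO: 114.6·0.7791 = 89.28 t
  ZrO2: 88.64·0.6680 = 59.21 t
  CaO: 97.07·0.5550 = 53.87 t
LOI: 88.64·0.001000 + 97.34·0.002000 + 60.65·0.3430 + 97.07·0.4450 + 356.8·0.001900 + 114.6·0.2209 = 90.28 t
Resulting glass, batch − LOI: 815.1 − 90.28 = 724.8 t (the oxide masses sum to this)
each oxide over glass, ×100, is wt %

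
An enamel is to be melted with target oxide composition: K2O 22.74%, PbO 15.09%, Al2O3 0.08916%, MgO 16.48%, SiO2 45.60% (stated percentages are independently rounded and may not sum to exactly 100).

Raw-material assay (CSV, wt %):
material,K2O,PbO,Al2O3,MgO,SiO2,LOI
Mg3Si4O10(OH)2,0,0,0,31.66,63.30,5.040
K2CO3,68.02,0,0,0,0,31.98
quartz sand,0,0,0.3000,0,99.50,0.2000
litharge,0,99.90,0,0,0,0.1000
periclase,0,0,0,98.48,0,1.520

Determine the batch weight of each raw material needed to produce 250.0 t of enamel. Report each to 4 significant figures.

Exact precision is carried through the solve. Working values appear rounded to 4 significant figures as written; a single rounding finalizes each reported result; the derived quantities (ignition loss, totals, glass mass, yield, the five compositions) are rebuilt from the batch weights on 250.0 t of glass at full float precision, exactly as printed in the problem or the answer.
Oxide-by-oxide targets in 250.0 t enamel:
  K2O: 22.74% × 250.0 = 56.85 t
  PbO: 15.09% × 250.0 = 37.72 t
  Al2O3: 0.08916% × 250.0 = 0.2229 t
  MgO: 16.48% × 250.0 = 41.20 t
  SiO2: 45.60% × 250.0 = 114.0 t
Mass-balance tally per oxide applying the batch weights above, relative to the basis at hand (each sum matches its target mass modulo rounding of the values):
  K2O: 83.58·0.6802 = 56.85 t (target 56.85 t)
  PbO: 37.76·0.9990 = 37.72 t (target 37.72 t)
  Al2O3: 74.30·0.003000 = 0.2229 t (target 0.2229 t)
  MgO: 63.30·0.3166 + 21.48·0.9848 = 41.19 t (target 41.20 t)
  SiO2: 63.30·0.6330 + 74.30·0.9950 = 114.0 t (target 114.0 t)
Glass-mass sanity pass: total batch − LOI = 250.0 t (the targets, summed, come to 250.0 t; versus the stated basis of 250.0 t — rounding explains the deltas).
Total batch = Σ batch = 280.4 t; Σ batch·LOI gives LOI loss = 30.43 t; as yield: glass ÷ batch → 89.15%.

Batch per 250.0 t enamel:
  Mg3Si4O10(OH)2: 63.30 t
  K2CO3: 83.58 t
  quartz sand: 74.30 t
  litharge: 37.76 t
  periclase: 21.48 t
Total batch = 280.4 t; LOI loss = 30.43 t; yield = 89.15%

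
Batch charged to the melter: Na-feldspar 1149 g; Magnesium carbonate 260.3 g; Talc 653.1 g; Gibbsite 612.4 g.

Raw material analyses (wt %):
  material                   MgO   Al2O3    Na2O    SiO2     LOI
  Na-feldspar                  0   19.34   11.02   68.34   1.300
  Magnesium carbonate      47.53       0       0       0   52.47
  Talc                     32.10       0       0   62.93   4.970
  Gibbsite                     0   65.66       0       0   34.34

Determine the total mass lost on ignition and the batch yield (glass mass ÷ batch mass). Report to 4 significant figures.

LOI loss = 394.3 g; glass = 2281 g; yield = 85.26%

All arithmetic runs at full precision from first step to last. In-progress results are printed with 4-significant-figure rounding alongside each step. A single rounding finalizes each reported value — the derived quantities (ignition loss, the yield, glass mass, the four compositions, the totals) are rebuilt from the weighed amounts per 2281 g of glass at exact precision as they appear in question or answer.
Ignition loss by material:
  Na-feldspar: 1149 × 0.01300 = 14.94 g
  Magnesium carbonate: 260.3 × 0.5247 = 136.6 g
  Talc: 653.1 × 0.04970 = 32.46 g
  Gibbsite: 612.4 × 0.3434 = 210.3 g
Total LOI = 394.3 g
Glass = batch − LOI = 2675 − 394.3 = 2281 g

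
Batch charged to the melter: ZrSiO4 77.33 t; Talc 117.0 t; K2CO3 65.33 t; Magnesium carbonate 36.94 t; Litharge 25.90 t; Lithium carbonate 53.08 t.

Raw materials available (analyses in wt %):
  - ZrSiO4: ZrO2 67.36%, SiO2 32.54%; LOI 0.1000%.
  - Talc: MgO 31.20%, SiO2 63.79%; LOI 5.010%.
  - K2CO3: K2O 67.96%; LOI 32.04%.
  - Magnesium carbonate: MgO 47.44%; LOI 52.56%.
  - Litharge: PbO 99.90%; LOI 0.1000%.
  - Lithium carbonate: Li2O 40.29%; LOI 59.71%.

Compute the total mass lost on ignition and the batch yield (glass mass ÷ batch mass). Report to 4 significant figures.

Each numeric step maintains full float precision at each step — in-progress results appear (rounded to 4 significant digits) in the printout; each reported result undergoes a single rounding; derived quantities, which include the yield, the totals, ignition loss, glass mass, the six compositions, are recomputed at full precision, precisely as stated by the question or the answer, from the batch weights at 297.6 t of glass.
Per-material ignition loss:
  ZrSiO4: 77.33 × 0.001000 = 0.07733 t
  Talc: 117.0 × 0.05010 = 5.862 t
  K2CO3: 65.33 × 0.3204 = 20.93 t
  Magnesium carbonate: 36.94 × 0.5256 = 19.42 t
  Litharge: 25.90 × 0.001000 = 0.02590 t
  Lithium carbonate: 53.08 × 0.5971 = 31.69 t
Total LOI = 78.01 t
Glass = batch − LOI = 375.6 − 78.01 = 297.6 t

LOI loss = 78.01 t; glass = 297.6 t; yield = 79.23%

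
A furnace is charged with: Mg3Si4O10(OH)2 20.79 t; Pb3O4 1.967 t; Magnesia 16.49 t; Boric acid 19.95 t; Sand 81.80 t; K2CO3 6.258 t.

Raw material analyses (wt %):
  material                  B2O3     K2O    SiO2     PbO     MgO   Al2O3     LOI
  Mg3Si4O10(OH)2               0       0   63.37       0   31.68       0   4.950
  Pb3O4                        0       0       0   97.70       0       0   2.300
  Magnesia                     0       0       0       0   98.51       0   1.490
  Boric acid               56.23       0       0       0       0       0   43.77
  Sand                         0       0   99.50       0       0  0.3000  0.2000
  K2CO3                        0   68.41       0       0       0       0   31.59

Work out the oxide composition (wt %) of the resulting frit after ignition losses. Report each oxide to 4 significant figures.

The whole derivation keeps full float precision all the way through — working values are displayed rounded to four significant digits on the page; a single rounding yields each reported number. Derived quantities are re-derived from the batch weights per 135.1 t of glass at exact precision (LOI, glass mass, totals, yield, six oxide percentages) precisely as stated by the problem or the answer.
Delivered oxide masses:
  B2O3: 19.95·0.5623 = 11.22 t
  K2O: 6.258·0.6841 = 4.281 t
  SiO2: 20.79·0.6337 + 81.80·0.9950 = 94.57 t
  PbO: 1.967·0.9770 = 1.922 t
  MgO: 20.79·0.3168 + 16.49·0.9851 = 22.83 t
  Al2O3: 81.80·0.003000 = 0.2454 t
LOI: 20.79·0.04950 + 1.967·0.02300 + 16.49·0.01490 + 19.95·0.4377 + 81.80·0.002000 + 6.258·0.3159 = 12.19 t
Glass mass = batch − LOI = 147.3 − 12.19 = 135.1 t (the oxide masses sum to this)
oxide / glass × 100 gives the wt %

Glass mass = 135.1 t (batch 147.3 − LOI 12.19).
Composition: B2O3 8.306%, K2O 3.170%, SiO2 70.02%, PbO 1.423%, MgO 16.90%, Al2O3 0.1817%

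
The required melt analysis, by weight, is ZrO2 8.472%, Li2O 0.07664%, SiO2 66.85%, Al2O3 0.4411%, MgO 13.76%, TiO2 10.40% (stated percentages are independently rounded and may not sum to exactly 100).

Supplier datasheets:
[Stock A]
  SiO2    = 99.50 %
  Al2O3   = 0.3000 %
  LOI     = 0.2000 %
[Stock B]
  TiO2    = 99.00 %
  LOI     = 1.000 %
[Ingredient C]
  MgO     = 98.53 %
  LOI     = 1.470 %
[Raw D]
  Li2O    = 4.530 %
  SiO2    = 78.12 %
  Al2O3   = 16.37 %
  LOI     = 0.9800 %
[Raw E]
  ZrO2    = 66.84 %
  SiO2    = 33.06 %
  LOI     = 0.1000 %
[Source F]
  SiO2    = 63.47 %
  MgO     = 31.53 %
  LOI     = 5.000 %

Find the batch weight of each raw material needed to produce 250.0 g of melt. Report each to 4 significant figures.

In-progress results are shown, with 4-significant-figure rounding, when written out — all arithmetic runs at full float precision throughout; each reported number is rounded a single time — derived quantities (yield, totals, the six compositions, glass mass, LOI) are computed in exact precision starting from the weights per 250.0 g of glass, as set out in the question or the answer.
Per-oxide target masses for 250.0 g melt:
  ZrO2: 8.472% × 250.0 = 21.18 g
  Li2O: 0.07664% × 250.0 = 0.1916 g
  SiO2: 66.85% × 250.0 = 167.1 g
  Al2O3: 0.4411% × 250.0 = 1.103 g
  MgO: 13.76% × 250.0 = 34.40 g
  TiO2: 10.40% × 250.0 = 26.00 g
Oxide-by-oxide audit from the weights as reported, against the basis in use (sum by sum, the targets are met inside rounding margins):
  ZrO2: 31.69·0.6684 = 21.18 g (target 21.18 g)
  Li2O: 4.230·0.04530 = 0.1916 g (target 0.1916 g)
  SiO2: 136.8·0.9950 + 4.230·0.7812 + 31.69·0.3306 + 27.16·0.6347 = 167.1 g (target 167.1 g)
  Al2O3: 136.8·0.003000 + 4.230·0.1637 = 1.103 g (target 1.103 g)
  MgO: 26.22·0.9853 + 27.16·0.3153 = 34.40 g (target 34.40 g)
  TiO2: 26.26·0.9900 = 26.00 g (target 26.00 g)
Consistency of the glass mass: the batch minus its LOI: 250.0 g (summing oxide targets gives 250.0 g; with the basis standing at 250.0 g — gaps are rounding artifacts).
Batch grand total — Σ batch = 252.4 g; loss to ignition Σ batch·LOI = 2.353 g; glass ÷ batch gives a yield of 99.07%.

Batch per 250.0 g melt:
  Stock A: 136.8 g
  Stock B: 26.26 g
  Ingredient C: 26.22 g
  Raw D: 4.230 g
  Raw E: 31.69 g
  Source F: 27.16 g
Total batch = 252.4 g; LOI loss = 2.353 g; yield = 99.07%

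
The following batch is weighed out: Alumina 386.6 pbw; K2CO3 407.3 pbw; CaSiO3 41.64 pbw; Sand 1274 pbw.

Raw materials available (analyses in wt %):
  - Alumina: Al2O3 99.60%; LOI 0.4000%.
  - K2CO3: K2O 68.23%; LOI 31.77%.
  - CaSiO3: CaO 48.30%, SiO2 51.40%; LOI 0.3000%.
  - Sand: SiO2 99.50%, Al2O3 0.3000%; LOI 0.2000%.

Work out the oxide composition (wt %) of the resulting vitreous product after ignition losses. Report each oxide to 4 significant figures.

Every computation runs at full float precision at all times; in-progress results are shown rounded to four significant figures between the steps. Each reported result takes exactly one rounding; all derived quantities are computed starting from the weights on 1976 pbw of glass at full precision (totals, yield, the four compositions, net glass mass, LOI) as they appear in the problem or the answer.
Per-oxide mass from batch:
  CaO: 41.64·0.4830 = 20.11 pbw
  K2O: 407.3·0.6823 = 277.9 pbw
  SiO2: 41.64·0.5140 + 1274·0.9950 = 1289 pbw
  Al2O3: 386.6·0.9960 + 1274·0.003000 = 388.9 pbw
LOI: 386.6·0.004000 + 407.3·0.3177 + 41.64·0.003000 + 1274·0.002000 = 133.6 pbw
Net of LOI, the glass mass = 2110 − 133.6 = 1976 pbw (consistent with Σ oxide mass)
percent share: oxide ÷ glass, ×100

Glass mass = 1976 pbw (batch 2110 − LOI 133.6).
Composition: CaO 1.018%, K2O 14.06%, SiO2 65.24%, Al2O3 19.68%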